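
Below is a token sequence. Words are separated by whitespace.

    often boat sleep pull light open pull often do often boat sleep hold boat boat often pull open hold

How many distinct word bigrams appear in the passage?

16

19 tokens → 18 bigram windows in total.
Repeated bigrams (each contributes count−1 duplicates):
  boat sleep: 2
  often boat: 2
2 duplicate windows → 18 − 2 = 16 distinct.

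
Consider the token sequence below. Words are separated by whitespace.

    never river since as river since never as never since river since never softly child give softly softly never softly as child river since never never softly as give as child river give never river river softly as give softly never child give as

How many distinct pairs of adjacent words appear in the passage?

26

44 tokens → 43 bigram windows in total.
Repeated bigrams (each contributes count−1 duplicates):
  river since: 4
  never softly: 3
  since never: 3
  softly as: 3
  as child: 2
  as give: 2
  child give: 2
  child river: 2
  … (4 more repeated)
17 duplicate windows → 43 − 17 = 26 distinct.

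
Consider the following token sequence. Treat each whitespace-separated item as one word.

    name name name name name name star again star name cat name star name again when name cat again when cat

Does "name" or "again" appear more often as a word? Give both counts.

"name" (10 vs 3)

"name": 10 occurrences
"again": 3 occurrences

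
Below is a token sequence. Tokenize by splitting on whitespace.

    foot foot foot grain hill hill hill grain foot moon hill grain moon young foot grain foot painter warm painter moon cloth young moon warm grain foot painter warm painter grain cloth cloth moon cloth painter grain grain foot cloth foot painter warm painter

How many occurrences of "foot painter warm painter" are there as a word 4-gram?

3

Scanning the 41 overlapping 4-gram windows for "foot painter warm painter":
  position 17–20: foot painter warm painter
  position 27–30: foot painter warm painter
  position 41–44: foot painter warm painter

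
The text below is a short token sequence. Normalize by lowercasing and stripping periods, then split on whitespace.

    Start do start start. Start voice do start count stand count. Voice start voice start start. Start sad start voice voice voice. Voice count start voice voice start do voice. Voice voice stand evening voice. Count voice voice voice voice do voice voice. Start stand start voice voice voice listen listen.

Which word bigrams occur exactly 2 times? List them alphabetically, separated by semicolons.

count voice; do start; do voice; start do; voice count; voice do

Bigram counts meeting the condition (exactly 2 times):
  count voice: 2
  do start: 2
  do voice: 2
  start do: 2
  voice count: 2
  voice do: 2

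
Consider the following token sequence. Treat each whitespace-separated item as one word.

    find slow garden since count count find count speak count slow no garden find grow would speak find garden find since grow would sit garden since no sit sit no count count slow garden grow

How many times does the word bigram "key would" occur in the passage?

Scanning the 34 overlapping bigram windows for "key would":
  (none found)

0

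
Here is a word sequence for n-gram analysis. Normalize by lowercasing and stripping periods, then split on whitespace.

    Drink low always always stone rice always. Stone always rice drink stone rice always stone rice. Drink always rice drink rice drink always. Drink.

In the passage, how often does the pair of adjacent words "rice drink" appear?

Scanning the 23 overlapping bigram windows for "rice drink":
  position 10–11: rice drink
  position 16–17: rice drink
  position 19–20: rice drink
  position 21–22: rice drink

4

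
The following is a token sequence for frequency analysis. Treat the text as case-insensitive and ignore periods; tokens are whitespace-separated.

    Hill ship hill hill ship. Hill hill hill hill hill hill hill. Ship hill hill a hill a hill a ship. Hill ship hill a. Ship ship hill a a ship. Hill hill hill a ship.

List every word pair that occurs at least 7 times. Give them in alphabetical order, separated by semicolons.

Bigram counts meeting the condition (at least 7 times):
  hill hill: 10
  ship hill: 7

hill hill; ship hill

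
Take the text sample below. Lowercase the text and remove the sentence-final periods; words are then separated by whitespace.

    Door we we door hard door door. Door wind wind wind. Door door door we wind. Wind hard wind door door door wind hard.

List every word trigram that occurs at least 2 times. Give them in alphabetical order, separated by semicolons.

Trigram counts meeting the condition (at least 2 times):
  door door door: 3
  door door wind: 2
  wind door door: 2

door door door; door door wind; wind door door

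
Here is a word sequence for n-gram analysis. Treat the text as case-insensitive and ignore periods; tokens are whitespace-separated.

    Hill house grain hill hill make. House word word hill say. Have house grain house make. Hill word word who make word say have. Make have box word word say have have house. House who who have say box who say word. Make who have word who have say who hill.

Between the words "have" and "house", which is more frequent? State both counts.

"have": 8 occurrences
"house": 6 occurrences

"have" (8 vs 6)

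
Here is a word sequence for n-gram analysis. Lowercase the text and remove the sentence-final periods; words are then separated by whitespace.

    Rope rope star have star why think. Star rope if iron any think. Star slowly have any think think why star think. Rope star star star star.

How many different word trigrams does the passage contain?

24

27 tokens → 25 trigram windows in total.
Repeated trigrams (each contributes count−1 duplicates):
  star star star: 2
1 duplicate windows → 25 − 1 = 24 distinct.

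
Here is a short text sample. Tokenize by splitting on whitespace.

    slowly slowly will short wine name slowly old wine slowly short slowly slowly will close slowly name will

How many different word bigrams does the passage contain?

15

18 tokens → 17 bigram windows in total.
Repeated bigrams (each contributes count−1 duplicates):
  slowly slowly: 2
  slowly will: 2
2 duplicate windows → 17 − 2 = 15 distinct.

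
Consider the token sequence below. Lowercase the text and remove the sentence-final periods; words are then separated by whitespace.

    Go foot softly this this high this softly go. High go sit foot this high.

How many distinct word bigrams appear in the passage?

13

15 tokens → 14 bigram windows in total.
Repeated bigrams (each contributes count−1 duplicates):
  this high: 2
1 duplicate windows → 14 − 1 = 13 distinct.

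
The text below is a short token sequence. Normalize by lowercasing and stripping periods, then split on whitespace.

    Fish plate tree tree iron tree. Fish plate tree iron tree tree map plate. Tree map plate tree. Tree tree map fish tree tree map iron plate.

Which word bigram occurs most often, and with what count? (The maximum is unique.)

Bigram frequencies (highest first):
  tree tree: 5
  plate tree: 4
  tree map: 4
  fish plate: 2
  tree iron: 2
  iron tree: 2
  … (6 more, each ≤ 2)

"tree tree", 5 times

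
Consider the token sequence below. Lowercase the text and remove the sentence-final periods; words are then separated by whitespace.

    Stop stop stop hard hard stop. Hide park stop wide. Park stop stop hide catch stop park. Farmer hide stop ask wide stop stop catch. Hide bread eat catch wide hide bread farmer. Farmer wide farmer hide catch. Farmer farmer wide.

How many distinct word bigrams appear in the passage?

30

41 tokens → 40 bigram windows in total.
Repeated bigrams (each contributes count−1 duplicates):
  stop stop: 4
  farmer farmer: 2
  farmer hide: 2
  farmer wide: 2
  hide bread: 2
  hide catch: 2
  park stop: 2
  stop hide: 2
10 duplicate windows → 40 − 10 = 30 distinct.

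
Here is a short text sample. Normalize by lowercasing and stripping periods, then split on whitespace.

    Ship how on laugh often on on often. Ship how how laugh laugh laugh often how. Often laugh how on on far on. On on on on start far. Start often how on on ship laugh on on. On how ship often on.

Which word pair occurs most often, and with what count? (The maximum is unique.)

"on on", 9 times

Bigram frequencies (highest first):
  on on: 9
  how on: 3
  ship how: 2
  laugh often: 2
  often on: 2
  laugh laugh: 2
  … (21 more, each ≤ 2)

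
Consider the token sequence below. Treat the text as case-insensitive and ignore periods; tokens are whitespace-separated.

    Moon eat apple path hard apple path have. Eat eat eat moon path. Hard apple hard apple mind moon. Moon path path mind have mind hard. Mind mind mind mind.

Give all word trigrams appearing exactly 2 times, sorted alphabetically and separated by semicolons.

mind mind mind; path hard apple

Trigram counts meeting the condition (exactly 2 times):
  mind mind mind: 2
  path hard apple: 2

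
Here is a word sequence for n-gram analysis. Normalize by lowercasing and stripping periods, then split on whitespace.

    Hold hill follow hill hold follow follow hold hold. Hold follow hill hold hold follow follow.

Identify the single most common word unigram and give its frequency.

"hold", 7 times

Unigram frequencies (highest first):
  hold: 7
  follow: 6
  hill: 3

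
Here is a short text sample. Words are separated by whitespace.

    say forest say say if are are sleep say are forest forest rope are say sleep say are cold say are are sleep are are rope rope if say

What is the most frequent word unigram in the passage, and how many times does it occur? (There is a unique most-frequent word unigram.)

"are", 9 times

Unigram frequencies (highest first):
  are: 9
  say: 8
  forest: 3
  sleep: 3
  rope: 3
  if: 2
  … (1 more, each ≤ 1)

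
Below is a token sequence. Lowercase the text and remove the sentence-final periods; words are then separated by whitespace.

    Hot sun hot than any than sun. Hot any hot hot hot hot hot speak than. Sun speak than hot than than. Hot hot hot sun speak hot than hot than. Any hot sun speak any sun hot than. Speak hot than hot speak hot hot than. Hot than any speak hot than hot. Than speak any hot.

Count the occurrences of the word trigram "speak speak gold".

0

Scanning the 56 overlapping trigram windows for "speak speak gold":
  (none found)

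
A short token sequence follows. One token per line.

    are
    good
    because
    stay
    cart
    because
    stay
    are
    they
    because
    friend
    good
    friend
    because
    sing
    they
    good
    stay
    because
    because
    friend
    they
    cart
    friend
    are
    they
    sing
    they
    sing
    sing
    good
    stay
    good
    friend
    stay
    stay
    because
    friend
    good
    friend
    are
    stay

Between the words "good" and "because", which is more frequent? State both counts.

"good": 6 occurrences
"because": 7 occurrences

"because" (7 vs 6)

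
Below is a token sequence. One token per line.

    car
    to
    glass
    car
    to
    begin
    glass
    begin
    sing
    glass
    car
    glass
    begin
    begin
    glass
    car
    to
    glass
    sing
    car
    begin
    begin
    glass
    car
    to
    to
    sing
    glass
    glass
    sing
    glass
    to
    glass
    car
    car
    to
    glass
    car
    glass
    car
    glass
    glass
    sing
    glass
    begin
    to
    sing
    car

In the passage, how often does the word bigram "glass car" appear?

7

Scanning the 47 overlapping bigram windows for "glass car":
  position 3–4: glass car
  position 10–11: glass car
  position 15–16: glass car
  position 23–24: glass car
  position 33–34: glass car
  position 37–38: glass car
  position 39–40: glass car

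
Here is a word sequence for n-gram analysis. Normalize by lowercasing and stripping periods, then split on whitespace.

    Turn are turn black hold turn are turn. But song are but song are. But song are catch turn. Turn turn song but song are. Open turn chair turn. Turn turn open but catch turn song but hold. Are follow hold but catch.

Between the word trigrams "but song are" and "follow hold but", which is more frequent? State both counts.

"but song are": 4 occurrences
"follow hold but": 1 occurrence

"but song are" (4 vs 1)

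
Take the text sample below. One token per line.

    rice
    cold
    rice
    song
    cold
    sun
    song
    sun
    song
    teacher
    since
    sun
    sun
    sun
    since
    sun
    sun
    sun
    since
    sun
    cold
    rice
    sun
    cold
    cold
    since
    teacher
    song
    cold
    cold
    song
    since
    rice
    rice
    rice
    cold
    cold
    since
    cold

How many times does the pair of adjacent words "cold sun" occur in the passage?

1

Scanning the 38 overlapping bigram windows for "cold sun":
  position 5–6: cold sun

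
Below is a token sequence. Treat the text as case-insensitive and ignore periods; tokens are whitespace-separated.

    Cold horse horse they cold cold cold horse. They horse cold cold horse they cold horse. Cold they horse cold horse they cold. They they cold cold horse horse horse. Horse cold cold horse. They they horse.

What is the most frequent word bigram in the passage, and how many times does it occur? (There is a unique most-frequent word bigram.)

Bigram frequencies (highest first):
  cold horse: 7
  horse they: 5
  cold cold: 5
  horse horse: 4
  they cold: 4
  horse cold: 4
  … (3 more, each ≤ 3)

"cold horse", 7 times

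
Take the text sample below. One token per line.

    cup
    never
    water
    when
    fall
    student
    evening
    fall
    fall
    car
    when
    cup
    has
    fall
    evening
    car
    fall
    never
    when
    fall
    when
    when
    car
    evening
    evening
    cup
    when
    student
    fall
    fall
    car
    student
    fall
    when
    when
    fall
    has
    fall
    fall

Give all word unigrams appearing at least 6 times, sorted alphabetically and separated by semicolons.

Unigram counts meeting the condition (at least 6 times):
  fall: 12
  when: 8

fall; when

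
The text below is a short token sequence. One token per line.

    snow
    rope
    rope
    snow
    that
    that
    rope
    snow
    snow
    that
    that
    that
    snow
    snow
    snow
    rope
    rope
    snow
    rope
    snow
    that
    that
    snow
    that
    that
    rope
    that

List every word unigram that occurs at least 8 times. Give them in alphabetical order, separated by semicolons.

snow; that

Unigram counts meeting the condition (at least 8 times):
  snow: 10
  that: 10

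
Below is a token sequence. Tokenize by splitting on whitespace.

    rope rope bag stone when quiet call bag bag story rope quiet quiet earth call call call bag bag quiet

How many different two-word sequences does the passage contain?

20 tokens → 19 bigram windows in total.
Repeated bigrams (each contributes count−1 duplicates):
  bag bag: 2
  call bag: 2
  call call: 2
3 duplicate windows → 19 − 3 = 16 distinct.

16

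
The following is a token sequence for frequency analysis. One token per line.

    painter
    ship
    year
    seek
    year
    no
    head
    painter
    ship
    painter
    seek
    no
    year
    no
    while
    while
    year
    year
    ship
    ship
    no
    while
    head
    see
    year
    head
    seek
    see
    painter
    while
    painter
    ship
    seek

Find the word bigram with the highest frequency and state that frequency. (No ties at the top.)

"painter ship", 3 times

Bigram frequencies (highest first):
  painter ship: 3
  year no: 2
  no while: 2
  ship year: 1
  year seek: 1
  seek year: 1
  … (22 more, each ≤ 1)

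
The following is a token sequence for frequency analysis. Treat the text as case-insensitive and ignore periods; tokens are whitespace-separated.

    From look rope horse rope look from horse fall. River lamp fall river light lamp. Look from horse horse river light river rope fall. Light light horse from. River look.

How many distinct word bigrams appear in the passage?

25

30 tokens → 29 bigram windows in total.
Repeated bigrams (each contributes count−1 duplicates):
  fall river: 2
  from horse: 2
  look from: 2
  river light: 2
4 duplicate windows → 29 − 4 = 25 distinct.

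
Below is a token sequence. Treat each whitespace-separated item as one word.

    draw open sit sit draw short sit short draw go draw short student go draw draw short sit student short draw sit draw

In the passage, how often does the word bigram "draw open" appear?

1

Scanning the 22 overlapping bigram windows for "draw open":
  position 1–2: draw open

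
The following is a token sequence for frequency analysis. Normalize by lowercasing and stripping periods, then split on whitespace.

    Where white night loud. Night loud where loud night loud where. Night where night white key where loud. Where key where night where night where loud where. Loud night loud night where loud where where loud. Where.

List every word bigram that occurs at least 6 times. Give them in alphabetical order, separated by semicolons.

Bigram counts meeting the condition (at least 6 times):
  loud where: 6
  where loud: 6

loud where; where loud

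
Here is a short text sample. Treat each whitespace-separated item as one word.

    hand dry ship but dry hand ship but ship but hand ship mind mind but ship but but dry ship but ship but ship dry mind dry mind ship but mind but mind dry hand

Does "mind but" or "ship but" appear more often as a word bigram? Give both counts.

"ship but" (7 vs 2)

"mind but": 2 occurrences
"ship but": 7 occurrences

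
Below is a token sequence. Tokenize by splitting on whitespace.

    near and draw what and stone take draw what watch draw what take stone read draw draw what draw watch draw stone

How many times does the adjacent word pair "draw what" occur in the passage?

4

Scanning the 21 overlapping bigram windows for "draw what":
  position 3–4: draw what
  position 8–9: draw what
  position 11–12: draw what
  position 17–18: draw what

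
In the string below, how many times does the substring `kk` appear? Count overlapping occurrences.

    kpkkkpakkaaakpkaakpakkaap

Sliding a length-2 window over the 25 characters (24 positions):
  position 3–4: kk
  position 4–5: kk
  position 8–9: kk
  position 21–22: kk

4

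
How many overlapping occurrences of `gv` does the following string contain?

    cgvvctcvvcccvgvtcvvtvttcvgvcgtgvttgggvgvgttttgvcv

Sliding a length-2 window over the 49 characters (48 positions):
  position 2–3: gv
  position 14–15: gv
  position 26–27: gv
  position 31–32: gv
  position 37–38: gv
  position 39–40: gv
  position 46–47: gv

7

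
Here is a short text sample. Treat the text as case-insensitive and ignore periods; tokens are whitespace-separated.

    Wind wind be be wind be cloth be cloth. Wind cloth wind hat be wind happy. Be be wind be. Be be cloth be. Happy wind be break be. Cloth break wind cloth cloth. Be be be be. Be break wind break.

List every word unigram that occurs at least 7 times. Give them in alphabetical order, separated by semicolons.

Unigram counts meeting the condition (at least 7 times):
  be: 18
  cloth: 7
  wind: 10

be; cloth; wind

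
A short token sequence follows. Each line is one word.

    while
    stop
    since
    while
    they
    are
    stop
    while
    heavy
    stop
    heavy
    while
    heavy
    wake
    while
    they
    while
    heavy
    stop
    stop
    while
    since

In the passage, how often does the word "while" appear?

Scanning the 22 tokens for "while":
  position 1: while
  position 4: while
  position 8: while
  position 12: while
  position 15: while
  position 17: while
  position 21: while

7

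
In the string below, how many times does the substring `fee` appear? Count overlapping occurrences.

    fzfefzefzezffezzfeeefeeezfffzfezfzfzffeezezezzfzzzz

3

Sliding a length-3 window over the 51 characters (49 positions):
  position 17–19: fee
  position 21–23: fee
  position 38–40: fee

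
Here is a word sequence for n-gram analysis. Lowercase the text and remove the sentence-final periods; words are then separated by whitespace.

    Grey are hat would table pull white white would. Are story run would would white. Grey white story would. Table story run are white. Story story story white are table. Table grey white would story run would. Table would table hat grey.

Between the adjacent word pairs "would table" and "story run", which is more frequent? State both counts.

"would table" (4 vs 3)

"would table": 4 occurrences
"story run": 3 occurrences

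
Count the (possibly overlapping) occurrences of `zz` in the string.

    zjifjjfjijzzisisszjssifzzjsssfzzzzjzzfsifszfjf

6

Sliding a length-2 window over the 46 characters (45 positions):
  position 11–12: zz
  position 24–25: zz
  position 31–32: zz
  position 32–33: zz
  position 33–34: zz
  position 36–37: zz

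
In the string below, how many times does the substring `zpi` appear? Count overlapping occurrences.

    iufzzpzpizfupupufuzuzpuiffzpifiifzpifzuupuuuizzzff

Sliding a length-3 window over the 50 characters (48 positions):
  position 7–9: zpi
  position 27–29: zpi
  position 34–36: zpi

3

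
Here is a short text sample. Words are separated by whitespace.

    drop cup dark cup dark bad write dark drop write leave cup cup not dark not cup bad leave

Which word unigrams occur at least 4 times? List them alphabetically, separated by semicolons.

cup; dark

Unigram counts meeting the condition (at least 4 times):
  cup: 5
  dark: 4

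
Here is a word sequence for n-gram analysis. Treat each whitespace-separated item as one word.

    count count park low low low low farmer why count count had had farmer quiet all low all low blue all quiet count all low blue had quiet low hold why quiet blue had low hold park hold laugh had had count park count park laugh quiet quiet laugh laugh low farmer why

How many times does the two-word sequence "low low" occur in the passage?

3

Scanning the 52 overlapping bigram windows for "low low":
  position 4–5: low low
  position 5–6: low low
  position 6–7: low low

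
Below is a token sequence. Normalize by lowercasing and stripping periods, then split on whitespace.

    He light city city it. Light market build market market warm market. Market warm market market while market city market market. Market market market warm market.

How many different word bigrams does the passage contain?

15

26 tokens → 25 bigram windows in total.
Repeated bigrams (each contributes count−1 duplicates):
  market market: 7
  market warm: 3
  warm market: 3
10 duplicate windows → 25 − 10 = 15 distinct.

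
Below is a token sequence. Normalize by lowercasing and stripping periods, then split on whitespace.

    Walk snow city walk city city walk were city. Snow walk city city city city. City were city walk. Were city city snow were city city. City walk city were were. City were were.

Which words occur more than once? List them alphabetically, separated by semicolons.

Unigram counts meeting the condition (more than once):
  city: 17
  snow: 3
  walk: 6
  were: 8

city; snow; walk; were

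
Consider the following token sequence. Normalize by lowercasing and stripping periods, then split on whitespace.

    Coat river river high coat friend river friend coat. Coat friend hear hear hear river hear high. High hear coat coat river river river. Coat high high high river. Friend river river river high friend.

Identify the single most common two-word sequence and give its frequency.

"river river", 5 times

Bigram frequencies (highest first):
  river river: 5
  high high: 3
  coat river: 2
  river high: 2
  coat friend: 2
  friend river: 2
  … (15 more, each ≤ 2)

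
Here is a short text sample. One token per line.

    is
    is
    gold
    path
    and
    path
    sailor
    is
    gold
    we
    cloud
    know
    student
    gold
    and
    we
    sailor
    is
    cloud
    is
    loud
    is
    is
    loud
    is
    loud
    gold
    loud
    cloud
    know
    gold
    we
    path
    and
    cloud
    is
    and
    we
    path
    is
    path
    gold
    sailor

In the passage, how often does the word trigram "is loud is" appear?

Scanning the 41 overlapping trigram windows for "is loud is":
  position 20–22: is loud is
  position 23–25: is loud is

2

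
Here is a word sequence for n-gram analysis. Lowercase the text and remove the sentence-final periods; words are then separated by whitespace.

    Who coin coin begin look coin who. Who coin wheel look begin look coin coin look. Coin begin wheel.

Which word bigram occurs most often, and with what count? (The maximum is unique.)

Bigram frequencies (highest first):
  look coin: 3
  who coin: 2
  coin coin: 2
  coin begin: 2
  begin look: 2
  coin who: 1
  … (6 more, each ≤ 1)

"look coin", 3 times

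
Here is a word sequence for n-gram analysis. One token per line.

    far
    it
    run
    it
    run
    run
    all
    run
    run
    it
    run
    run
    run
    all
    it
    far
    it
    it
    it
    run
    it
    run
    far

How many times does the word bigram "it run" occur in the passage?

Scanning the 22 overlapping bigram windows for "it run":
  position 2–3: it run
  position 4–5: it run
  position 10–11: it run
  position 19–20: it run
  position 21–22: it run

5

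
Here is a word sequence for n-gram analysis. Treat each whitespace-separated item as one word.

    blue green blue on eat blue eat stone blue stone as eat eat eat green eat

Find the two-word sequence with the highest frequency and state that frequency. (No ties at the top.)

Bigram frequencies (highest first):
  eat eat: 2
  blue green: 1
  green blue: 1
  blue on: 1
  on eat: 1
  eat blue: 1
  … (8 more, each ≤ 1)

"eat eat", 2 times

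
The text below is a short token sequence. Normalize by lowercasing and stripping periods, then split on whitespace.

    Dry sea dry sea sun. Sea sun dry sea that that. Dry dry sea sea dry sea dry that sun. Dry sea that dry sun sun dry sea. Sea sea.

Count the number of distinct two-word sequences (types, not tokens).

14

30 tokens → 29 bigram windows in total.
Repeated bigrams (each contributes count−1 duplicates):
  dry sea: 7
  sea dry: 3
  sea sea: 3
  sun dry: 3
  sea sun: 2
  sea that: 2
  that dry: 2
15 duplicate windows → 29 − 15 = 14 distinct.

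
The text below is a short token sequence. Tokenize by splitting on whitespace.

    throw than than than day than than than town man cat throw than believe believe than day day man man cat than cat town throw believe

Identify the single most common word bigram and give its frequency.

Bigram frequencies (highest first):
  than than: 4
  throw than: 2
  than day: 2
  man cat: 2
  day than: 1
  than town: 1
  … (13 more, each ≤ 1)

"than than", 4 times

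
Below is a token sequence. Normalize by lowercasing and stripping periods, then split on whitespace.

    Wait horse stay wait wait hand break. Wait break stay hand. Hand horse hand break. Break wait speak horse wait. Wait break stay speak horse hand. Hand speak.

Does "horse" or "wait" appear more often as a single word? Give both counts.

"wait" (7 vs 4)

"horse": 4 occurrences
"wait": 7 occurrences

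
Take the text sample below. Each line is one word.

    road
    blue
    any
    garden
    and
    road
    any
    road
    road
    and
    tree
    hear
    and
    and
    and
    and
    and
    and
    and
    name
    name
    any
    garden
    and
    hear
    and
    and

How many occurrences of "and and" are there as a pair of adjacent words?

7

Scanning the 26 overlapping bigram windows for "and and":
  position 13–14: and and
  position 14–15: and and
  position 15–16: and and
  position 16–17: and and
  position 17–18: and and
  position 18–19: and and
  position 26–27: and and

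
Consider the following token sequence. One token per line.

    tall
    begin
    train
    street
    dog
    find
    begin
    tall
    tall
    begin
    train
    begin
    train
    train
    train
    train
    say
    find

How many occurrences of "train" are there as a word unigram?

6

Scanning the 18 tokens for "train":
  position 3: train
  position 11: train
  position 13: train
  position 14: train
  position 15: train
  position 16: train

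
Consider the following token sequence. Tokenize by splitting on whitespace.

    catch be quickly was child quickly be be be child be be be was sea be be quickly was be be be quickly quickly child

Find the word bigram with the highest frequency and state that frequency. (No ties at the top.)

Bigram frequencies (highest first):
  be be: 7
  be quickly: 3
  quickly was: 2
  catch be: 1
  was child: 1
  child quickly: 1
  … (9 more, each ≤ 1)

"be be", 7 times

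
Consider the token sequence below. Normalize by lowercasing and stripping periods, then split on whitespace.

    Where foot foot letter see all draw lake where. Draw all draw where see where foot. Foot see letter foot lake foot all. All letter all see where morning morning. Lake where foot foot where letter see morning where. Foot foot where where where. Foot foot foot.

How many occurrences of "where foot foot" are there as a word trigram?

5

Scanning the 45 overlapping trigram windows for "where foot foot":
  position 1–3: where foot foot
  position 15–17: where foot foot
  position 32–34: where foot foot
  position 39–41: where foot foot
  position 44–46: where foot foot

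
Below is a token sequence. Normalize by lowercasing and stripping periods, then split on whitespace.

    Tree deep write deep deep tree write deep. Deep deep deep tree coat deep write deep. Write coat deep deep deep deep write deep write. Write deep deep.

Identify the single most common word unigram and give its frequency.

Unigram frequencies (highest first):
  deep: 16
  write: 7
  tree: 3
  coat: 2

"deep", 16 times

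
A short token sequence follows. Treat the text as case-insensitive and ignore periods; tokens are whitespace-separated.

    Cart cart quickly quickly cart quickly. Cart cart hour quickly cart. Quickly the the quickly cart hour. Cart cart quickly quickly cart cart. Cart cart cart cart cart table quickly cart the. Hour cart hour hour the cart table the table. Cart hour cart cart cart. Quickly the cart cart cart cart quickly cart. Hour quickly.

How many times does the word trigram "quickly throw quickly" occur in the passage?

0

Scanning the 54 overlapping trigram windows for "quickly throw quickly":
  (none found)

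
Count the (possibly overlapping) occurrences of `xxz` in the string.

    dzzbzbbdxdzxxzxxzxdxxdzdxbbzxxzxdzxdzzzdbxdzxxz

Sliding a length-3 window over the 47 characters (45 positions):
  position 12–14: xxz
  position 15–17: xxz
  position 29–31: xxz
  position 45–47: xxz

4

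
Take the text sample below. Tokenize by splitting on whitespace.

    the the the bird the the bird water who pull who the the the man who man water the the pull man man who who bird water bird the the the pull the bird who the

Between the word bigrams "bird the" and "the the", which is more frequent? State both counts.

"bird the": 2 occurrences
"the the": 8 occurrences

"the the" (8 vs 2)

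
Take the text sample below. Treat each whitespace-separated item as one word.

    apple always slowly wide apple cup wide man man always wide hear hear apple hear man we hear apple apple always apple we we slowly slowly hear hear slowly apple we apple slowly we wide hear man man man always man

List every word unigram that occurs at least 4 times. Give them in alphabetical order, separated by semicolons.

Unigram counts meeting the condition (at least 4 times):
  always: 4
  apple: 8
  hear: 7
  man: 7
  slowly: 5
  we: 5
  wide: 4

always; apple; hear; man; slowly; we; wide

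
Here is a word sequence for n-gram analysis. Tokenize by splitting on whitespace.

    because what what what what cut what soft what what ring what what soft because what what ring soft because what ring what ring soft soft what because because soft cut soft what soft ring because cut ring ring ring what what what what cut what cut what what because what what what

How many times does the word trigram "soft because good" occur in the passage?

Scanning the 51 overlapping trigram windows for "soft because good":
  (none found)

0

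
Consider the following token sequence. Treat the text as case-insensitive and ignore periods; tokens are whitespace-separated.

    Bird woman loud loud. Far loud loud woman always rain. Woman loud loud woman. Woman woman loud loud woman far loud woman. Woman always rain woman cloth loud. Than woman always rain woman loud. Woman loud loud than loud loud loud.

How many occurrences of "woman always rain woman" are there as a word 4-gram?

Scanning the 38 overlapping 4-gram windows for "woman always rain woman":
  position 8–11: woman always rain woman
  position 23–26: woman always rain woman
  position 30–33: woman always rain woman

3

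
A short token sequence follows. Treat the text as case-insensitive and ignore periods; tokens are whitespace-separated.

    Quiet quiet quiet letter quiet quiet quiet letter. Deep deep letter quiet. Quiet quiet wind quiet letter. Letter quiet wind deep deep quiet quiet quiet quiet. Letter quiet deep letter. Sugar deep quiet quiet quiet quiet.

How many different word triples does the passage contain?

23

36 tokens → 34 trigram windows in total.
Repeated trigrams (each contributes count−1 duplicates):
  quiet quiet quiet: 7
  quiet quiet letter: 3
  deep quiet quiet: 2
  letter quiet quiet: 2
  quiet letter quiet: 2
11 duplicate windows → 34 − 11 = 23 distinct.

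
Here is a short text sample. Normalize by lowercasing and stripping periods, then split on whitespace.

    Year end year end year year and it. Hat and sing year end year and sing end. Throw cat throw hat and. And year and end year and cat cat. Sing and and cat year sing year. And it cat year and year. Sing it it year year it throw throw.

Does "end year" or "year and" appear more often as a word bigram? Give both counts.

"end year": 4 occurrences
"year and": 6 occurrences

"year and" (6 vs 4)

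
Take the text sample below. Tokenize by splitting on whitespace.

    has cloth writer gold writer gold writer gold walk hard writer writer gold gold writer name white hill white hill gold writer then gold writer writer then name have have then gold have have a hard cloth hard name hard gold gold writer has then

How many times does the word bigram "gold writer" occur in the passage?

Scanning the 44 overlapping bigram windows for "gold writer":
  position 4–5: gold writer
  position 6–7: gold writer
  position 14–15: gold writer
  position 21–22: gold writer
  position 24–25: gold writer
  position 42–43: gold writer

6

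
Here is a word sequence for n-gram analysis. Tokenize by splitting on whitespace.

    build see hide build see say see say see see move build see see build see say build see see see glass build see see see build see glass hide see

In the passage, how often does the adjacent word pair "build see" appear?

7

Scanning the 30 overlapping bigram windows for "build see":
  position 1–2: build see
  position 4–5: build see
  position 12–13: build see
  position 15–16: build see
  position 18–19: build see
  position 23–24: build see
  position 27–28: build see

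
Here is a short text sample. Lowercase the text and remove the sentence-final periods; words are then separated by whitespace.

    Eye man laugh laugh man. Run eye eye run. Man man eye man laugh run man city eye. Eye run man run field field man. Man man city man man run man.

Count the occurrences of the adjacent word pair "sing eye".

Scanning the 31 overlapping bigram windows for "sing eye":
  (none found)

0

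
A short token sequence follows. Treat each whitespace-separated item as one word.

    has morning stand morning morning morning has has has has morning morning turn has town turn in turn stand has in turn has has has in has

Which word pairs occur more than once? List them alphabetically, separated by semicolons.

has has; has in; has morning; in turn; morning morning; turn has

Bigram counts meeting the condition (more than once):
  has has: 5
  has in: 2
  has morning: 2
  in turn: 2
  morning morning: 3
  turn has: 2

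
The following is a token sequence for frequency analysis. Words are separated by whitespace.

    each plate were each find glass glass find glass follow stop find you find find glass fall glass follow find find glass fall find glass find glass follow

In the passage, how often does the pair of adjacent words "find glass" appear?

Scanning the 27 overlapping bigram windows for "find glass":
  position 5–6: find glass
  position 8–9: find glass
  position 15–16: find glass
  position 21–22: find glass
  position 24–25: find glass
  position 26–27: find glass

6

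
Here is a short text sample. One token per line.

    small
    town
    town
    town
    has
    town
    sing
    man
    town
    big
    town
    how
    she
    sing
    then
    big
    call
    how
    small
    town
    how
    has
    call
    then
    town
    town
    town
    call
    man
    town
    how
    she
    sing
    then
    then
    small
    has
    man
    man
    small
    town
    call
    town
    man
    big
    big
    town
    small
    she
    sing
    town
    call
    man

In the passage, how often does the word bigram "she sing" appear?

3

Scanning the 52 overlapping bigram windows for "she sing":
  position 13–14: she sing
  position 32–33: she sing
  position 49–50: she sing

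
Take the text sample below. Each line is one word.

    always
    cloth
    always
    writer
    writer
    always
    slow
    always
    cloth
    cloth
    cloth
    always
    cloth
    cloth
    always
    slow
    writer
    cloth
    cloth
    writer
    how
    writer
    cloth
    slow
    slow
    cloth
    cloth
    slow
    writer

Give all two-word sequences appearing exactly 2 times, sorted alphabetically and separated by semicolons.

Bigram counts meeting the condition (exactly 2 times):
  always slow: 2
  cloth slow: 2
  slow writer: 2
  writer cloth: 2

always slow; cloth slow; slow writer; writer cloth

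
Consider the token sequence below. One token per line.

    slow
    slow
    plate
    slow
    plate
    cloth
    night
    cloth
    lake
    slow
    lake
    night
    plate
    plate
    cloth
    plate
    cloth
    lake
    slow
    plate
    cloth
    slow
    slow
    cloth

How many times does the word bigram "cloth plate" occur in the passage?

1

Scanning the 23 overlapping bigram windows for "cloth plate":
  position 15–16: cloth plate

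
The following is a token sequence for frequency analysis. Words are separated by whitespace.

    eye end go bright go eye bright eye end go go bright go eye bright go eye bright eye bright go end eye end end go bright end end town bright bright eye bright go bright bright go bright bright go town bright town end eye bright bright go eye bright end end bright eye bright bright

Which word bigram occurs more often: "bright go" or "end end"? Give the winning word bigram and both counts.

"bright go": 8 occurrences
"end end": 3 occurrences

"bright go" (8 vs 3)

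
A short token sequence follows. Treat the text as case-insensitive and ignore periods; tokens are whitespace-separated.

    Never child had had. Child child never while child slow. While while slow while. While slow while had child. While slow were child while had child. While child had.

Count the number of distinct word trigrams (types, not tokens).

22

29 tokens → 27 trigram windows in total.
Repeated trigrams (each contributes count−1 duplicates):
  had child while: 2
  slow while while: 2
  while had child: 2
  while slow while: 2
  while while slow: 2
5 duplicate windows → 27 − 5 = 22 distinct.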